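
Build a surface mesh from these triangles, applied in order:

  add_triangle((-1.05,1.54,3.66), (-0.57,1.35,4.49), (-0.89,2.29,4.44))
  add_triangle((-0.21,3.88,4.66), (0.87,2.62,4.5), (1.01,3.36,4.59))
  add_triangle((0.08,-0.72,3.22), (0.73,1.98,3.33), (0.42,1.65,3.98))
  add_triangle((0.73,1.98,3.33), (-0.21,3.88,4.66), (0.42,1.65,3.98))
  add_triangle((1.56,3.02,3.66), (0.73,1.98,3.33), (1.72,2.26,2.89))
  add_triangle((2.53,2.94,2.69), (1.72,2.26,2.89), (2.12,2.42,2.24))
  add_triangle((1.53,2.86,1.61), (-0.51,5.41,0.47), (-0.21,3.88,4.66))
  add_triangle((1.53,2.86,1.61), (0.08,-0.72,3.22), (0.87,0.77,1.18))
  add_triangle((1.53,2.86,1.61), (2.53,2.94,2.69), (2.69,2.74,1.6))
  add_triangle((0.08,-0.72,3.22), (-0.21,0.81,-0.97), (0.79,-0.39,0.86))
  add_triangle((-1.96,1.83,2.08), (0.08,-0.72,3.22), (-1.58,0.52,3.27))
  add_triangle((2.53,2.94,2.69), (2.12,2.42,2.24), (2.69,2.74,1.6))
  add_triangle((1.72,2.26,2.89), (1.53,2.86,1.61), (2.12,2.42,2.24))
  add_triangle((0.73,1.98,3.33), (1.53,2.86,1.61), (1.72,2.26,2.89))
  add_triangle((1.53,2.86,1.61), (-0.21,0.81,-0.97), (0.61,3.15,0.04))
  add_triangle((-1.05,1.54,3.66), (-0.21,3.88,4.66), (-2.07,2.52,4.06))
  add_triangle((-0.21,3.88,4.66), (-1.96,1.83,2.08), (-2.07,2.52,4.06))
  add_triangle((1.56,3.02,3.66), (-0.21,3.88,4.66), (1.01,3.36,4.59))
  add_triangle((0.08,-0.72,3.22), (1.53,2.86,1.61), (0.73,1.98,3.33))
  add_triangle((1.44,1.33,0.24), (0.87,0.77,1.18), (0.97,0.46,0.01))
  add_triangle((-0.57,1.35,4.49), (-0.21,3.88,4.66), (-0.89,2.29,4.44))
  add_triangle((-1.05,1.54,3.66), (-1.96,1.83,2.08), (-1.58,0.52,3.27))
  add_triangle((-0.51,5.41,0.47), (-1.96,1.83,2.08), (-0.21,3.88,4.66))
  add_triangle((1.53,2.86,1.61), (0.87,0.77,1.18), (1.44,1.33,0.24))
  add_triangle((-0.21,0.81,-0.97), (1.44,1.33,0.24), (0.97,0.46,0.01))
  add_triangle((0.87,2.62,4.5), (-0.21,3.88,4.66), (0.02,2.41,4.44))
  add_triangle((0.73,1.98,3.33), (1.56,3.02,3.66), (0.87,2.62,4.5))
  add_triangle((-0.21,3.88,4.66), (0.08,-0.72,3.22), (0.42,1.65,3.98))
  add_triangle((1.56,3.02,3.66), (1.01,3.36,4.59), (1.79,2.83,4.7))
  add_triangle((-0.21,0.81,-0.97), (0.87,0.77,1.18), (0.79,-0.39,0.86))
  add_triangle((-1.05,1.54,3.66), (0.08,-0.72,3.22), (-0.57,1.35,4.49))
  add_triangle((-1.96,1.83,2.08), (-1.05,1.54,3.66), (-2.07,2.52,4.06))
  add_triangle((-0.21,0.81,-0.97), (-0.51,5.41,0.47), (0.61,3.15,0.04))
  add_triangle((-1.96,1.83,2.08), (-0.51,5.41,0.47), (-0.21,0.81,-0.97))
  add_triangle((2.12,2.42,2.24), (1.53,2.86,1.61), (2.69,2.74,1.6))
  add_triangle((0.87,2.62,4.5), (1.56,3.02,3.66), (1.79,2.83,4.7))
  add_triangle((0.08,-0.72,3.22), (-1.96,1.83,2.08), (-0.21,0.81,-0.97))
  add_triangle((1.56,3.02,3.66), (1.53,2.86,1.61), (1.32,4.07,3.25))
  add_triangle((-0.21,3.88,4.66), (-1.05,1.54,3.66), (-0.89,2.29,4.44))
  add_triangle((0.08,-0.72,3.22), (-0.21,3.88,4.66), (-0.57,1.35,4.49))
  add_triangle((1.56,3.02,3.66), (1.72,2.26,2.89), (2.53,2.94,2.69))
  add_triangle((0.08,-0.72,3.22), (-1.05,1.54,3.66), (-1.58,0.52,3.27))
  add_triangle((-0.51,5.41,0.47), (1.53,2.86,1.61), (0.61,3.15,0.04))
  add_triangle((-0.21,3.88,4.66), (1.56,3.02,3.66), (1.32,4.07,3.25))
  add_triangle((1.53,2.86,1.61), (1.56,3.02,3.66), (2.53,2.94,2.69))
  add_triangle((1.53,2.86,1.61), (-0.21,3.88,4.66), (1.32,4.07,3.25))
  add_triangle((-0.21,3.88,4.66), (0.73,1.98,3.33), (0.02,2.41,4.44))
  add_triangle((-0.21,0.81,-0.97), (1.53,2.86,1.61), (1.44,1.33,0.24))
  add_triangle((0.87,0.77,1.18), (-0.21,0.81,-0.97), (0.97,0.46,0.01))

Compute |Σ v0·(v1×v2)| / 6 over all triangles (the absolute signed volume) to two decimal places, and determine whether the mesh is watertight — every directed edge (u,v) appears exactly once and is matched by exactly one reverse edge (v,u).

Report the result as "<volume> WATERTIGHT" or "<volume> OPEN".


Per-triangle v0·(v1×v2)/6:
  t1: +0.3110
  t2: +0.6802
  t3: +0.4128
  t4: +0.7683
  t5: +0.2810
  t6: +0.0179
  t7: +6.8234
  t8: +0.6261
  t9: +0.5777
  t10: -0.2249
  t11: -0.6954
  t12: +0.0209
  t13: -0.4227
  t14: -0.7935
  t15: +0.1993
  t16: +1.6178
  t17: +1.3910
  t18: +0.5927
  t19: +1.0602
  t20: +0.1095
  t21: +0.8781
  t22: +1.0856
  t23: +7.2371
  t24: +0.3703
  t25: +0.1344
  t26: +0.8796
  t27: +0.0311
  t28: +1.2923
  t29: +0.5495
  t30: +0.1388
  t31: +0.5787
  t32: +0.1478
  t33: +0.8789
  t34: +1.9083
  t35: -0.4895
  t36: -0.5279
  t37: -0.4113
  t38: +0.7755
  t39: +0.1593
  t40: +1.3887
  t41: +0.3197
  t42: +1.3365
  t43: +1.4926
  t44: +1.8585
  t45: +0.9217
  t46: +0.0329
  t47: -0.7441
  t48: +0.6512
  t49: -0.2281
Σ = +35.9993 → |volume| = 36.00

Directed edges: 147 total; 9 unmatched, e.g. (0.87,2.62,4.5)→(1.01,3.36,4.59) → open.

36.00 OPEN


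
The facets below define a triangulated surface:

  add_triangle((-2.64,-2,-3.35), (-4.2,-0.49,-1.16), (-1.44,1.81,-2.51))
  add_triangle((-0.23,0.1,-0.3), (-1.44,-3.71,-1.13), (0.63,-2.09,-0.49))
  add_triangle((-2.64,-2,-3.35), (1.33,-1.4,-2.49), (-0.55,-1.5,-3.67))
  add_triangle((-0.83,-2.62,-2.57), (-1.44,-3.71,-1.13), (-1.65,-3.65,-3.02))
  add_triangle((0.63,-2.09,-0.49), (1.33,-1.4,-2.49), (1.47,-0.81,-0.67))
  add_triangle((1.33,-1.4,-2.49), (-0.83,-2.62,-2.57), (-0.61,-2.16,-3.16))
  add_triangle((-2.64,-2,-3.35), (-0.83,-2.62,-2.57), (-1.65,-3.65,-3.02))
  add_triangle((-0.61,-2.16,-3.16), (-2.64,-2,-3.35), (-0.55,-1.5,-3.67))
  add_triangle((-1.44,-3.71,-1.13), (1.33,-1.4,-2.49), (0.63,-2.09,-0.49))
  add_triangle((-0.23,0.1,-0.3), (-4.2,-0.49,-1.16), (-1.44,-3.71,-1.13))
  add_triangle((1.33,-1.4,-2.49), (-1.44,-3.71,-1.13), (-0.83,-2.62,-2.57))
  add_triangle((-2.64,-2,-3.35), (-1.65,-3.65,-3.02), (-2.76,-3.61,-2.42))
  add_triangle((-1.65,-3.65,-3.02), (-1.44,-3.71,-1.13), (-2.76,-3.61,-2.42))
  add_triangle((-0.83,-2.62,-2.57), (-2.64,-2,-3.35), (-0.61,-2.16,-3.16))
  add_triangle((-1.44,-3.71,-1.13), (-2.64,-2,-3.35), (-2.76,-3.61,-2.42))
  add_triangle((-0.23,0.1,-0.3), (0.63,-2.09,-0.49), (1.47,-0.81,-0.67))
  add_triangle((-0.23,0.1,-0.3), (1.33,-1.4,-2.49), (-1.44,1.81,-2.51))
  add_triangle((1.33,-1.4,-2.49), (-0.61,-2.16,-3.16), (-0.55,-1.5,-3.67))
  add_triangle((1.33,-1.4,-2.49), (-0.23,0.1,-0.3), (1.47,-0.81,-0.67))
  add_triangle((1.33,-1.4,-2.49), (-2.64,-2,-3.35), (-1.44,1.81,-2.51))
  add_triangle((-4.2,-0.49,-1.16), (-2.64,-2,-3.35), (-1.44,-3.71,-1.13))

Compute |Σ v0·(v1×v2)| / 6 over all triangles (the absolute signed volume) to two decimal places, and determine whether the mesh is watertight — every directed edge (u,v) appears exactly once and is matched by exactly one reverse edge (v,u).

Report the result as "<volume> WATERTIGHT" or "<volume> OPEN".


27.41 OPEN

Per-triangle v0·(v1×v2)/6:
  t1: +6.1306
  t2: -0.2701
  t3: -1.1571
  t4: +0.4762
  t5: +0.7712
  t6: +0.7701
  t7: +0.7902
  t8: +1.0830
  t9: +2.0088
  t10: -0.6513
  t11: +1.8141
  t12: +1.7620
  t13: +1.4129
  t14: +0.9573
  t15: -0.7812
  t16: -0.1715
  t17: -0.2116
  t18: +0.9366
  t19: +0.0538
  t20: +6.0556
  t21: +5.6308
Σ = +27.4105 → |volume| = 27.41

Directed edges: 63 total; 3 unmatched, e.g. (-4.2,-0.49,-1.16)→(-1.44,1.81,-2.51) → open.


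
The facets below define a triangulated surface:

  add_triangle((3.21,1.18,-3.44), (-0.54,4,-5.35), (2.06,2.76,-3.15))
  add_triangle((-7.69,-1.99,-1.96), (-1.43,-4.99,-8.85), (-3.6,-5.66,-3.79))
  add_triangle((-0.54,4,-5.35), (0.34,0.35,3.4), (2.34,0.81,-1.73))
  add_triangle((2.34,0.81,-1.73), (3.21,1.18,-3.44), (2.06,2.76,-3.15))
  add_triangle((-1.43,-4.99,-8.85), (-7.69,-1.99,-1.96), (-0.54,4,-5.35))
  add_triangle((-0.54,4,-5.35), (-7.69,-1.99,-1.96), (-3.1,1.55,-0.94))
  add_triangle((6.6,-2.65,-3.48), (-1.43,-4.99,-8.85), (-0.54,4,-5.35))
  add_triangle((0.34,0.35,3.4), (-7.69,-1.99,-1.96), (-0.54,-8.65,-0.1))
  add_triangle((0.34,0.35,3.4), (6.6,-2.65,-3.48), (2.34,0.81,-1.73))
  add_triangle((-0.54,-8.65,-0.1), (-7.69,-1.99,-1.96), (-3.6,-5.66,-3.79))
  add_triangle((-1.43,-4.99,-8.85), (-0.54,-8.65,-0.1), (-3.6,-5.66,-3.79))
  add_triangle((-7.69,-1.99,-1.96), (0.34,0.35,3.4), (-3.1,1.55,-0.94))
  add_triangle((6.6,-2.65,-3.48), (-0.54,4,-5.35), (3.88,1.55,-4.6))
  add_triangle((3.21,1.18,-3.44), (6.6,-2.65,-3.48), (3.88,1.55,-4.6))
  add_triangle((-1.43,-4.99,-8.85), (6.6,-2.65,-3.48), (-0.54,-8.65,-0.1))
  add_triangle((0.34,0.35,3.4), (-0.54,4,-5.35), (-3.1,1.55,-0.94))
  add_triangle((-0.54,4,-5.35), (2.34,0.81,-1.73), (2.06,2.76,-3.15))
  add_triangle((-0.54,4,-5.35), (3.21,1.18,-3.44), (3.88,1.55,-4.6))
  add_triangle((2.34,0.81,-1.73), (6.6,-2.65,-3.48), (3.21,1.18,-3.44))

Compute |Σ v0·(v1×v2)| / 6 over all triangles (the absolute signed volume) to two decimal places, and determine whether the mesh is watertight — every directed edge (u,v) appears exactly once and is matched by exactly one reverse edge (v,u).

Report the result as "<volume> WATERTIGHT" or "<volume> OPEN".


Per-triangle v0·(v1×v2)/6:
  t1: +4.2356
  t2: +34.4159
  t3: +6.4832
  t4: +0.8079
  t5: +75.8859
  t6: +14.9187
  t7: +74.4549
  t8: +36.1523
  t9: +7.1539
  t10: +31.5587
  t11: +35.1475
  t12: +10.0392
  t13: +8.6340
  t14: +0.9626
  t15: +91.3179
  t16: +7.7471
  t17: -1.9329
  t18: +0.6004
  t19: +2.0155
Σ = +440.5982 → |volume| = 440.60

Directed edges: 57 total; 3 unmatched, e.g. (-0.54,-8.65,-0.1)→(0.34,0.35,3.4) → open.

440.60 OPEN


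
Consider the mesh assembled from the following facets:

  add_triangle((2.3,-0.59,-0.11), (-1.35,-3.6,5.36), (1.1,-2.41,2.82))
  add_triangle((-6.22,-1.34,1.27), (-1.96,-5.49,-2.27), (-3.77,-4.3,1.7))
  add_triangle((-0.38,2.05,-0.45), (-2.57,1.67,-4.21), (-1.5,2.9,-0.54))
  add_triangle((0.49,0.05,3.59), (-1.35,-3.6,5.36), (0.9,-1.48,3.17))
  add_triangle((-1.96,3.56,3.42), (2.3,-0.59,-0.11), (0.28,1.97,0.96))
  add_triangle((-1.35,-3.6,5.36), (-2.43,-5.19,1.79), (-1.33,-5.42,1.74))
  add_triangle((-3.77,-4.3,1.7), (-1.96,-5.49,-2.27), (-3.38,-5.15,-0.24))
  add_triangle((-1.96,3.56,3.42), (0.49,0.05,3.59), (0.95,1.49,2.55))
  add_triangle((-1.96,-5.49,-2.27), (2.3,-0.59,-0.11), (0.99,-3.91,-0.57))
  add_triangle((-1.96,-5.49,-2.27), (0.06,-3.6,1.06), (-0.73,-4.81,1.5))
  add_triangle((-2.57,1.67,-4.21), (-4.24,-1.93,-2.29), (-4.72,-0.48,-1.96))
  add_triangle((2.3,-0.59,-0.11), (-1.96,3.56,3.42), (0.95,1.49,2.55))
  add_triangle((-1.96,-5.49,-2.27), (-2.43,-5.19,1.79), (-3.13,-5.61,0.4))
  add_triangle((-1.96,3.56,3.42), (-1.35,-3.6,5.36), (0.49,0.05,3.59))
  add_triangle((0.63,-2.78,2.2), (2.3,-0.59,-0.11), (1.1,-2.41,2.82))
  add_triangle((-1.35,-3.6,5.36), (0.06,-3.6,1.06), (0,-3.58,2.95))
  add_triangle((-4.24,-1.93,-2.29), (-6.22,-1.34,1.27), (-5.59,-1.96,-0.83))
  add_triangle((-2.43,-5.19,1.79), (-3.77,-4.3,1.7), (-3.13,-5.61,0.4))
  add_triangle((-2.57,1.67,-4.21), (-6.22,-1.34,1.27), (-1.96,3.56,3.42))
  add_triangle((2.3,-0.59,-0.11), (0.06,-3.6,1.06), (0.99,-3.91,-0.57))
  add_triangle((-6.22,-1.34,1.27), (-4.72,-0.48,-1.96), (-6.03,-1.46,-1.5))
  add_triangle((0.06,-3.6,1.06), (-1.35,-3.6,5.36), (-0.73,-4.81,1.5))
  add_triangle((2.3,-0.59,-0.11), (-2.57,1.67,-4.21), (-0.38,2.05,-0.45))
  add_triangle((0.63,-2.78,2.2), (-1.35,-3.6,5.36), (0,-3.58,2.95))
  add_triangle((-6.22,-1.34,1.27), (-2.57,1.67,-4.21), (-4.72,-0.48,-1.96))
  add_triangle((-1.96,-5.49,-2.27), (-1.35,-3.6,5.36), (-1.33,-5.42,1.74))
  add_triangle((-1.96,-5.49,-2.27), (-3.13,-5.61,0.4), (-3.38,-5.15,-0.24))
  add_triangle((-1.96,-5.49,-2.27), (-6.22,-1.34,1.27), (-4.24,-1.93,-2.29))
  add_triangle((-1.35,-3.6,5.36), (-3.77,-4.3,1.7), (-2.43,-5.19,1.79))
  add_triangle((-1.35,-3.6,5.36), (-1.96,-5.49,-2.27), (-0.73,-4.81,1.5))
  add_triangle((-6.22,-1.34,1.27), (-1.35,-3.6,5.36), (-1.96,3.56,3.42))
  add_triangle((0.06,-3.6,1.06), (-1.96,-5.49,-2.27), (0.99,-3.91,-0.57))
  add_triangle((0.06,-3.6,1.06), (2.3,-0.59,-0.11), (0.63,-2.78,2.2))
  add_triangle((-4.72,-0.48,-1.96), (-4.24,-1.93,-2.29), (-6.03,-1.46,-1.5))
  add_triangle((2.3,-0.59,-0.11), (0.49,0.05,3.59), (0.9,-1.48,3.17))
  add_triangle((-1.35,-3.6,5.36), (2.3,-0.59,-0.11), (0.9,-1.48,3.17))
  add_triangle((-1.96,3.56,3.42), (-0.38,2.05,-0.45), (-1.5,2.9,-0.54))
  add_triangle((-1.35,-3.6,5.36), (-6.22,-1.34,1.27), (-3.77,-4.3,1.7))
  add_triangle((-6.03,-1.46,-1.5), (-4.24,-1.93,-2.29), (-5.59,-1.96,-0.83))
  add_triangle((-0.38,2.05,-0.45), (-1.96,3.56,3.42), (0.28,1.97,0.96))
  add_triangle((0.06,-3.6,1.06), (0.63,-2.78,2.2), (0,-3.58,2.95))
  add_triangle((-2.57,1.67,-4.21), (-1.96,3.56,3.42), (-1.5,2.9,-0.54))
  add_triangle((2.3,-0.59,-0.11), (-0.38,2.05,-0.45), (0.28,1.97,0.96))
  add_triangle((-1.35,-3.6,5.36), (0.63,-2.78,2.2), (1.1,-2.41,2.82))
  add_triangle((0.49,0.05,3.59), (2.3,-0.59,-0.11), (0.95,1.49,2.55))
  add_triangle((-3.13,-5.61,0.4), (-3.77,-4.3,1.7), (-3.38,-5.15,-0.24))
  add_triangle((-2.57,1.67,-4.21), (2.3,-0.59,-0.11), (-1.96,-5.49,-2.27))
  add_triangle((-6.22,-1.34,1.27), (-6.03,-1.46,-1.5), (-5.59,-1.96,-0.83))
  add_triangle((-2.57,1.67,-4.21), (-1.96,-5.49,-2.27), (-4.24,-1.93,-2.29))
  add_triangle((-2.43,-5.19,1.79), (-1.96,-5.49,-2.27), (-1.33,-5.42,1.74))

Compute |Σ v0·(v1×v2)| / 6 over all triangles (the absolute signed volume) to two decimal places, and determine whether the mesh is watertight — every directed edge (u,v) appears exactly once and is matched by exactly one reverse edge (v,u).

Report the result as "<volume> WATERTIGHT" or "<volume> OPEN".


Per-triangle v0·(v1×v2)/6:
  t1: -0.0262
  t2: +14.5417
  t3: +1.3384
  t4: +2.9258
  t5: +1.4627
  t6: +4.3398
  t7: -1.0416
  t8: +3.3770
  t9: +2.1121
  t10: +1.9923
  t11: +4.5098
  t12: +0.8311
  t13: +2.6233
  t14: +9.7103
  t15: +1.0642
  t16: +1.4500
  t17: -0.3948
  t18: +2.4268
  t19: +26.5075
  t20: +2.2078
  t21: +2.0078
  t22: +2.0194
  t23: +3.0616
  t24: +0.8266
  t25: +4.1047
  t26: -4.0271
  t27: +1.8870
  t28: +13.7649
  t29: +6.3211
  t30: +6.3931
  t31: +31.3490
  t32: +4.2753
  t33: +1.9976
  t34: +1.5364
  t35: +1.9466
  t36: +2.3249
  t37: +1.3387
  t38: +15.1923
  t39: +1.2619
  t40: +1.5447
  t41: +0.7134
  t42: +3.5906
  t43: +1.0950
  t44: +1.5604
  t45: +2.2266
  t46: +1.4384
  t47: +10.8695
  t48: +1.8108
  t49: +11.6000
  t50: +4.2811
Σ = +220.2703 → |volume| = 220.27

Directed edges: 150 total, each appears once with its reverse present → watertight.

220.27 WATERTIGHT


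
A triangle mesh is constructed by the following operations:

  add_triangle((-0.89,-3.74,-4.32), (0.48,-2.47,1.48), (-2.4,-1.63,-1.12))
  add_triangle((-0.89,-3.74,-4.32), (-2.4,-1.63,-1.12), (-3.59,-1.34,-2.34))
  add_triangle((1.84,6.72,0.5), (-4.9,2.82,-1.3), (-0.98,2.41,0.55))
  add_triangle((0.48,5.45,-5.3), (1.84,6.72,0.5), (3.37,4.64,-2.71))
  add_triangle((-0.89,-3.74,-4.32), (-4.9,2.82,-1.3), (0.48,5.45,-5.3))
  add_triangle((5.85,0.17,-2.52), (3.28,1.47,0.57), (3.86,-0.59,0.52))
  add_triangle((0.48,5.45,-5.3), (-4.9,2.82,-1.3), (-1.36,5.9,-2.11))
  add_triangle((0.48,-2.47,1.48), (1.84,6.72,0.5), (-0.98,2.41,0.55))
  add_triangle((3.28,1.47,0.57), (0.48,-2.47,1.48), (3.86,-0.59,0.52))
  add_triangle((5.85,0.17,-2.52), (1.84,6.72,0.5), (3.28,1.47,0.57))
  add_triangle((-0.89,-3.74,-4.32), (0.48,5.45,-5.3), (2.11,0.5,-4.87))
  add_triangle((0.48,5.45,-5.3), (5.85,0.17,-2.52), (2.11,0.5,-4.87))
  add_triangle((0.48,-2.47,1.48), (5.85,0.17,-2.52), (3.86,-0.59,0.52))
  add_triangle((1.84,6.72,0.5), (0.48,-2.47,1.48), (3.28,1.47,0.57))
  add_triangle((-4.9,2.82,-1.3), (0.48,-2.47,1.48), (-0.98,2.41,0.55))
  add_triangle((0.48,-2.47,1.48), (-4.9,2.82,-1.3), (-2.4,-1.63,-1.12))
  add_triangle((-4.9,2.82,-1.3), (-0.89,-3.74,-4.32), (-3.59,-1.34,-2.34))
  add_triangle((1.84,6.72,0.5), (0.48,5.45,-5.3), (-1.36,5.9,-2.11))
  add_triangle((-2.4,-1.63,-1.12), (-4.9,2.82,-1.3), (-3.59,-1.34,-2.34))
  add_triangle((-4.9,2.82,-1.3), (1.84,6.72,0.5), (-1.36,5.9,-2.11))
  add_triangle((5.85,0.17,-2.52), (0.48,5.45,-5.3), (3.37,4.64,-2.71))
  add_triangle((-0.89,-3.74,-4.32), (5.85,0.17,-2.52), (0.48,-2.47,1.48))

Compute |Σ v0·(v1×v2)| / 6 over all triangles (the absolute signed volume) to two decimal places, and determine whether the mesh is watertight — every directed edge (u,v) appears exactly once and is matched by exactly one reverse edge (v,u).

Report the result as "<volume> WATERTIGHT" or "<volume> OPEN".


Per-triangle v0·(v1×v2)/6:
  t1: +5.9423
  t2: +2.5489
  t3: +5.1279
  t4: +16.8801
  t5: +37.9452
  t6: +4.2831
  t7: +14.5017
  t8: +3.5359
  t9: +1.9925
  t10: +11.1562
  t11: +17.1644
  t12: +18.8158
  t13: +4.1315
  t14: +4.7655
  t15: +3.4904
  t16: +4.1922
  t17: +6.5414
  t18: +16.1239
  t19: +2.0680
  t20: +11.1617
  t21: +15.8862
  t22: +17.4992
Σ = +225.7540 → |volume| = 225.75

Directed edges: 66 total; 6 unmatched, e.g. (1.84,6.72,0.5)→(3.37,4.64,-2.71) → open.

225.75 OPEN


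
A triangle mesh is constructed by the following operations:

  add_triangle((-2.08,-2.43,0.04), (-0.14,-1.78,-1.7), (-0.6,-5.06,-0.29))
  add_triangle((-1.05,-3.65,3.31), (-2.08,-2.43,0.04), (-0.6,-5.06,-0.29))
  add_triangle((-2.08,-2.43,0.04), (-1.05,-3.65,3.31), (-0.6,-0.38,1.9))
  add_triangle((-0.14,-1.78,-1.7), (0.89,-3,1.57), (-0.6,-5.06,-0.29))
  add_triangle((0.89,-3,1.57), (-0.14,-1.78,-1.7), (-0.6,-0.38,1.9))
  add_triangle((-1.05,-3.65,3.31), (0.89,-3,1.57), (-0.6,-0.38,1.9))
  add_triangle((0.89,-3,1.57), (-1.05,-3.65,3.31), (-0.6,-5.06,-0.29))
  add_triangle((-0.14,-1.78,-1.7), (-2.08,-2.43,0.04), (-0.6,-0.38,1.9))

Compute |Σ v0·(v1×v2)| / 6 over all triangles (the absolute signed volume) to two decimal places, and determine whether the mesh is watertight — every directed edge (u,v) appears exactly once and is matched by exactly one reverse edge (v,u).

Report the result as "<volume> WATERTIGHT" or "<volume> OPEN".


14.91 WATERTIGHT

Per-triangle v0·(v1×v2)/6:
  t1: +2.4040
  t2: +5.2247
  t3: +1.9525
  t4: +1.7832
  t5: -1.5060
  t6: +1.3153
  t7: +4.6038
  t8: -0.8688
Σ = +14.9087 → |volume| = 14.91

Directed edges: 24 total, each appears once with its reverse present → watertight.


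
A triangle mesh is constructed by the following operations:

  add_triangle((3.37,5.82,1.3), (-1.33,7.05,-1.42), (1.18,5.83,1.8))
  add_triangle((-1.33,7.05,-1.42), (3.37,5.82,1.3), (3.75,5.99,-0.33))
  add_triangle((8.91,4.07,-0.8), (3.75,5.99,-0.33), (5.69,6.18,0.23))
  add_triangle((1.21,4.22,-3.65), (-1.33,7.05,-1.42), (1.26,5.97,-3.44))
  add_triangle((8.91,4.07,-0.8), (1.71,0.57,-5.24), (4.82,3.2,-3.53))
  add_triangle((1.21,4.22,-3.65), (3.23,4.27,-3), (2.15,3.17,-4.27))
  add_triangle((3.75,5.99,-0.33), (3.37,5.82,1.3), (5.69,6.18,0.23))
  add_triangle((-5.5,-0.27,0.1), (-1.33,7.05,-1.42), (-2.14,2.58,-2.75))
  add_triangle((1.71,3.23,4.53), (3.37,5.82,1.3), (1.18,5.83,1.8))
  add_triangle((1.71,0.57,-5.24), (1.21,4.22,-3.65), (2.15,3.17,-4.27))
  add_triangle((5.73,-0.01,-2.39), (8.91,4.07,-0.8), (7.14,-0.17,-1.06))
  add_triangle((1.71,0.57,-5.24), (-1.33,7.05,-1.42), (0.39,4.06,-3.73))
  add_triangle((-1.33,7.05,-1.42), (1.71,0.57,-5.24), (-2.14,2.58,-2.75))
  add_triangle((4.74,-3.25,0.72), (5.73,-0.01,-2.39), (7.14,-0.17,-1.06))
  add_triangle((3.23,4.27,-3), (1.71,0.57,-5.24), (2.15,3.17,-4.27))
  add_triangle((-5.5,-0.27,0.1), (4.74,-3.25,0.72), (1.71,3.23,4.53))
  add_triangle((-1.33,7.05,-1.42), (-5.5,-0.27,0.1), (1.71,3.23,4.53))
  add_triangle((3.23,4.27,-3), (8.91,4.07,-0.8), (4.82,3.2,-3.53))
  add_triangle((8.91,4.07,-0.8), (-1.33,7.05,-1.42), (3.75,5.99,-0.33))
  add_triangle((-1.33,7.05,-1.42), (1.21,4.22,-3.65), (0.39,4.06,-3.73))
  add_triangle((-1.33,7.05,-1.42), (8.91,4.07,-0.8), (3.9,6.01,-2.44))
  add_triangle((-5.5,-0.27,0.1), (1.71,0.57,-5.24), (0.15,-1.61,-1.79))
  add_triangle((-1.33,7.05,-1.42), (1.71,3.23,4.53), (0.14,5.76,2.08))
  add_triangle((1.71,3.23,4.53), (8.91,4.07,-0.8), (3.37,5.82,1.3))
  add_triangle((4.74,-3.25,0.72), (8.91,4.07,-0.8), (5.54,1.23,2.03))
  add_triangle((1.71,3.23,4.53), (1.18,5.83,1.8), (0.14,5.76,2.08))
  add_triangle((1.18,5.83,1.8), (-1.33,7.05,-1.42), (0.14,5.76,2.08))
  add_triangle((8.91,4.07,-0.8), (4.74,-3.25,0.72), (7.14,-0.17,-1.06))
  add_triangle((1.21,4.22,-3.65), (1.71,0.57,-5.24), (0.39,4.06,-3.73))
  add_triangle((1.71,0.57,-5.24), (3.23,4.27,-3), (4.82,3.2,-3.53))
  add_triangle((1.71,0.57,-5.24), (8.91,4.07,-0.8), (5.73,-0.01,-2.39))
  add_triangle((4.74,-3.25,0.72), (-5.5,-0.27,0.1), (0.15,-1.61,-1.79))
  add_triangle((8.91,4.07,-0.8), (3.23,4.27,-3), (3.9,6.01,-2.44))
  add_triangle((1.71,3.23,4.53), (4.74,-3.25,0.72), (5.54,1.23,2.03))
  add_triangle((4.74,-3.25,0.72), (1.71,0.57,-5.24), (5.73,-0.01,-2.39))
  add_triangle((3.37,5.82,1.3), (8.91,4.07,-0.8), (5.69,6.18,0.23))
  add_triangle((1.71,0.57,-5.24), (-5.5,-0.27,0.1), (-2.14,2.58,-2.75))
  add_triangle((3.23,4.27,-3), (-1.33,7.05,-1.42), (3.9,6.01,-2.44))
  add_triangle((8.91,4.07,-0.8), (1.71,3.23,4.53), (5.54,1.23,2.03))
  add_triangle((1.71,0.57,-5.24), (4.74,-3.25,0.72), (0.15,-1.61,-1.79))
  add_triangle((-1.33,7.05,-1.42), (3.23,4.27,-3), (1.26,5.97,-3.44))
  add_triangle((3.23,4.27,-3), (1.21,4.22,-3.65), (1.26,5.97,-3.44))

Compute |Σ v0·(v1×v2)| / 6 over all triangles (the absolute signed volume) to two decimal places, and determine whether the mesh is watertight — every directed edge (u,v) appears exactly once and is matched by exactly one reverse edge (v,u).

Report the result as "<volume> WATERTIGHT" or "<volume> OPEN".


376.81 WATERTIGHT

Per-triangle v0·(v1×v2)/6:
  t1: +8.9917
  t2: +9.5745
  t3: +4.6700
  t4: +2.5765
  t5: +8.5113
  t6: +2.7608
  t7: +3.1021
  t8: +14.6357
  t9: +8.0344
  t10: +2.4813
  t11: +7.9227
  t12: +0.7417
  t13: +14.7193
  t14: +5.5324
  t15: +2.7130
  t16: +16.8861
  t17: +33.9139
  t18: +8.8359
  t19: +9.8536
  t20: +3.0617
  t21: +14.0978
  t22: +8.5190
  t23: -1.3634
  t24: +23.9440
  t25: +18.1118
  t26: +3.8309
  t27: +4.3930
  t28: +9.2064
  t29: +2.8221
  t30: +7.0973
  t31: +19.2579
  t32: +6.9010
  t33: +8.3443
  t34: +12.8302
  t35: +12.5383
  t36: +3.8123
  t37: +11.5781
  t38: +6.8273
  t39: +18.2371
  t40: +9.0437
  t41: +4.6098
  t42: +2.6517
Σ = +376.8094 → |volume| = 376.81

Directed edges: 126 total, each appears once with its reverse present → watertight.


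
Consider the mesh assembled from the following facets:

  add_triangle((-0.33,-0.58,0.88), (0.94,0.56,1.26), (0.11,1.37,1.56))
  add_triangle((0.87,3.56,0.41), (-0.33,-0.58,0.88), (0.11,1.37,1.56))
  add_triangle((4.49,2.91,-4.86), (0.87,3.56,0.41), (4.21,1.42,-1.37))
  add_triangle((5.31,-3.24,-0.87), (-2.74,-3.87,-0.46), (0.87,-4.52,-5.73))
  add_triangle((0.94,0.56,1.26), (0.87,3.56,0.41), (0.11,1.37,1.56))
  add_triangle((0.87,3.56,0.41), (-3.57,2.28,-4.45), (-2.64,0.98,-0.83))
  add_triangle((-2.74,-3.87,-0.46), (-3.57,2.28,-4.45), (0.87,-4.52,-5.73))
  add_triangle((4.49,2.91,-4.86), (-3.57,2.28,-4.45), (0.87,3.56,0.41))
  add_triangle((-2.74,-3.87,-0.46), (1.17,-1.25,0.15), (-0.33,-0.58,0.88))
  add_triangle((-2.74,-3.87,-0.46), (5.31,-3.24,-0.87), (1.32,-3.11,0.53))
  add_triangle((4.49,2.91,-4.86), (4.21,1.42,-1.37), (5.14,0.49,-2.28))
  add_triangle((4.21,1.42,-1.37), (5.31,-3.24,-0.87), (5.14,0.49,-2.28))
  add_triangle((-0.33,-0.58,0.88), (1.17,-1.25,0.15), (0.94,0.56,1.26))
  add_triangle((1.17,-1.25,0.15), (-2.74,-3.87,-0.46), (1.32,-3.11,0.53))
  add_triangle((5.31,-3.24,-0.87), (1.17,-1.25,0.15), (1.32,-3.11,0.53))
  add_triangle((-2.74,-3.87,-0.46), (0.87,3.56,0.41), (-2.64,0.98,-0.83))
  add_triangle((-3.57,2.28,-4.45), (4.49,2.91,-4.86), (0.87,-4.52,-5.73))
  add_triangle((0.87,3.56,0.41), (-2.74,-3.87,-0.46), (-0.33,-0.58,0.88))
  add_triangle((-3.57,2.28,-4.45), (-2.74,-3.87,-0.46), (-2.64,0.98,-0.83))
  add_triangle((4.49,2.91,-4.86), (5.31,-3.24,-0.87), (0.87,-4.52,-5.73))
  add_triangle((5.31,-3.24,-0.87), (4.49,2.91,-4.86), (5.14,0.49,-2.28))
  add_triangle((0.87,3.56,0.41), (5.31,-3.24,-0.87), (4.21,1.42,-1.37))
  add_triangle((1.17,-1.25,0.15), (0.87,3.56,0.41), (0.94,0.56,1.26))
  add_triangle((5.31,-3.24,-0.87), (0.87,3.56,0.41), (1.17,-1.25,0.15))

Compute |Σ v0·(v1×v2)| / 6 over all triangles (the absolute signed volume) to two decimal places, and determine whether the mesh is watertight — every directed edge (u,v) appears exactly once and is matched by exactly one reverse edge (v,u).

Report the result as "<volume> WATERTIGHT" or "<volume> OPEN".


218.62 WATERTIGHT

Per-triangle v0·(v1×v2)/6:
  t1: +0.3551
  t2: +0.0303
  t3: +8.4691
  t4: +24.1951
  t5: +0.8277
  t6: +5.7426
  t7: +29.7577
  t8: +23.2880
  t9: +1.2423
  t10: +5.5139
  t11: +3.5608
  t12: +2.8927
  t13: +0.4886
  t14: -0.5142
  t15: +0.3428
  t16: +0.9793
  t17: +48.0912
  t18: +1.0095
  t19: +6.9868
  t20: +42.4976
  t21: +6.0469
  t22: +4.4132
  t23: +0.9065
  t24: +1.4992
Σ = +218.6228 → |volume| = 218.62

Directed edges: 72 total, each appears once with its reverse present → watertight.


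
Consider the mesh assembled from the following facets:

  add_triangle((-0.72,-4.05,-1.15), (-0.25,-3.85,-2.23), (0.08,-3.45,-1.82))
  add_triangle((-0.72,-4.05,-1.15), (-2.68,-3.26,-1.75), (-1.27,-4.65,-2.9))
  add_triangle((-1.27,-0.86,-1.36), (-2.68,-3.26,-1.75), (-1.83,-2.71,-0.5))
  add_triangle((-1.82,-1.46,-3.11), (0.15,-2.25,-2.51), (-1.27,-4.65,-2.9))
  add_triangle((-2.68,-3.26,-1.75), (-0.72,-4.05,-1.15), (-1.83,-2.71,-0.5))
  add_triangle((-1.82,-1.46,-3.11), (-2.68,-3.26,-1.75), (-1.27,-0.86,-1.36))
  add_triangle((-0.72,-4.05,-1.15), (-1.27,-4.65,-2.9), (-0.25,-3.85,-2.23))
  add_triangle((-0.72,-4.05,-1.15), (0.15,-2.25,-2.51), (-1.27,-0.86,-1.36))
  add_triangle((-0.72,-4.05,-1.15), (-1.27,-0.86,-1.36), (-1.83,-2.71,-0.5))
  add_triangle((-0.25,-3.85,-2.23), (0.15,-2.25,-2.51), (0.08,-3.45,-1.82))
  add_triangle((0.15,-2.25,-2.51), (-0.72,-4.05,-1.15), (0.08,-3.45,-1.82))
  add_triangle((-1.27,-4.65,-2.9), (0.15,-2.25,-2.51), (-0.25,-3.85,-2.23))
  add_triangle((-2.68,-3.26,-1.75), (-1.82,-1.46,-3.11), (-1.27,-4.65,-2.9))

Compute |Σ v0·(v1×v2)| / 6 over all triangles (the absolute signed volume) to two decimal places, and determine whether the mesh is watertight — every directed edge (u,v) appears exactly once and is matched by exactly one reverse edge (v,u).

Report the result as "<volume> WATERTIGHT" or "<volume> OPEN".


Per-triangle v0·(v1×v2)/6:
  t1: +0.2856
  t2: +1.9929
  t3: +0.0979
  t4: +2.5223
  t5: +1.1323
  t6: +0.4091
  t7: +0.8034
  t8: -1.8252
  t9: -1.2187
  t10: +0.2693
  t11: -0.5637
  t12: +0.7889
  t13: +3.3624
Σ = +8.0565 → |volume| = 8.06

Directed edges: 39 total; 3 unmatched, e.g. (-1.82,-1.46,-3.11)→(0.15,-2.25,-2.51) → open.

8.06 OPEN


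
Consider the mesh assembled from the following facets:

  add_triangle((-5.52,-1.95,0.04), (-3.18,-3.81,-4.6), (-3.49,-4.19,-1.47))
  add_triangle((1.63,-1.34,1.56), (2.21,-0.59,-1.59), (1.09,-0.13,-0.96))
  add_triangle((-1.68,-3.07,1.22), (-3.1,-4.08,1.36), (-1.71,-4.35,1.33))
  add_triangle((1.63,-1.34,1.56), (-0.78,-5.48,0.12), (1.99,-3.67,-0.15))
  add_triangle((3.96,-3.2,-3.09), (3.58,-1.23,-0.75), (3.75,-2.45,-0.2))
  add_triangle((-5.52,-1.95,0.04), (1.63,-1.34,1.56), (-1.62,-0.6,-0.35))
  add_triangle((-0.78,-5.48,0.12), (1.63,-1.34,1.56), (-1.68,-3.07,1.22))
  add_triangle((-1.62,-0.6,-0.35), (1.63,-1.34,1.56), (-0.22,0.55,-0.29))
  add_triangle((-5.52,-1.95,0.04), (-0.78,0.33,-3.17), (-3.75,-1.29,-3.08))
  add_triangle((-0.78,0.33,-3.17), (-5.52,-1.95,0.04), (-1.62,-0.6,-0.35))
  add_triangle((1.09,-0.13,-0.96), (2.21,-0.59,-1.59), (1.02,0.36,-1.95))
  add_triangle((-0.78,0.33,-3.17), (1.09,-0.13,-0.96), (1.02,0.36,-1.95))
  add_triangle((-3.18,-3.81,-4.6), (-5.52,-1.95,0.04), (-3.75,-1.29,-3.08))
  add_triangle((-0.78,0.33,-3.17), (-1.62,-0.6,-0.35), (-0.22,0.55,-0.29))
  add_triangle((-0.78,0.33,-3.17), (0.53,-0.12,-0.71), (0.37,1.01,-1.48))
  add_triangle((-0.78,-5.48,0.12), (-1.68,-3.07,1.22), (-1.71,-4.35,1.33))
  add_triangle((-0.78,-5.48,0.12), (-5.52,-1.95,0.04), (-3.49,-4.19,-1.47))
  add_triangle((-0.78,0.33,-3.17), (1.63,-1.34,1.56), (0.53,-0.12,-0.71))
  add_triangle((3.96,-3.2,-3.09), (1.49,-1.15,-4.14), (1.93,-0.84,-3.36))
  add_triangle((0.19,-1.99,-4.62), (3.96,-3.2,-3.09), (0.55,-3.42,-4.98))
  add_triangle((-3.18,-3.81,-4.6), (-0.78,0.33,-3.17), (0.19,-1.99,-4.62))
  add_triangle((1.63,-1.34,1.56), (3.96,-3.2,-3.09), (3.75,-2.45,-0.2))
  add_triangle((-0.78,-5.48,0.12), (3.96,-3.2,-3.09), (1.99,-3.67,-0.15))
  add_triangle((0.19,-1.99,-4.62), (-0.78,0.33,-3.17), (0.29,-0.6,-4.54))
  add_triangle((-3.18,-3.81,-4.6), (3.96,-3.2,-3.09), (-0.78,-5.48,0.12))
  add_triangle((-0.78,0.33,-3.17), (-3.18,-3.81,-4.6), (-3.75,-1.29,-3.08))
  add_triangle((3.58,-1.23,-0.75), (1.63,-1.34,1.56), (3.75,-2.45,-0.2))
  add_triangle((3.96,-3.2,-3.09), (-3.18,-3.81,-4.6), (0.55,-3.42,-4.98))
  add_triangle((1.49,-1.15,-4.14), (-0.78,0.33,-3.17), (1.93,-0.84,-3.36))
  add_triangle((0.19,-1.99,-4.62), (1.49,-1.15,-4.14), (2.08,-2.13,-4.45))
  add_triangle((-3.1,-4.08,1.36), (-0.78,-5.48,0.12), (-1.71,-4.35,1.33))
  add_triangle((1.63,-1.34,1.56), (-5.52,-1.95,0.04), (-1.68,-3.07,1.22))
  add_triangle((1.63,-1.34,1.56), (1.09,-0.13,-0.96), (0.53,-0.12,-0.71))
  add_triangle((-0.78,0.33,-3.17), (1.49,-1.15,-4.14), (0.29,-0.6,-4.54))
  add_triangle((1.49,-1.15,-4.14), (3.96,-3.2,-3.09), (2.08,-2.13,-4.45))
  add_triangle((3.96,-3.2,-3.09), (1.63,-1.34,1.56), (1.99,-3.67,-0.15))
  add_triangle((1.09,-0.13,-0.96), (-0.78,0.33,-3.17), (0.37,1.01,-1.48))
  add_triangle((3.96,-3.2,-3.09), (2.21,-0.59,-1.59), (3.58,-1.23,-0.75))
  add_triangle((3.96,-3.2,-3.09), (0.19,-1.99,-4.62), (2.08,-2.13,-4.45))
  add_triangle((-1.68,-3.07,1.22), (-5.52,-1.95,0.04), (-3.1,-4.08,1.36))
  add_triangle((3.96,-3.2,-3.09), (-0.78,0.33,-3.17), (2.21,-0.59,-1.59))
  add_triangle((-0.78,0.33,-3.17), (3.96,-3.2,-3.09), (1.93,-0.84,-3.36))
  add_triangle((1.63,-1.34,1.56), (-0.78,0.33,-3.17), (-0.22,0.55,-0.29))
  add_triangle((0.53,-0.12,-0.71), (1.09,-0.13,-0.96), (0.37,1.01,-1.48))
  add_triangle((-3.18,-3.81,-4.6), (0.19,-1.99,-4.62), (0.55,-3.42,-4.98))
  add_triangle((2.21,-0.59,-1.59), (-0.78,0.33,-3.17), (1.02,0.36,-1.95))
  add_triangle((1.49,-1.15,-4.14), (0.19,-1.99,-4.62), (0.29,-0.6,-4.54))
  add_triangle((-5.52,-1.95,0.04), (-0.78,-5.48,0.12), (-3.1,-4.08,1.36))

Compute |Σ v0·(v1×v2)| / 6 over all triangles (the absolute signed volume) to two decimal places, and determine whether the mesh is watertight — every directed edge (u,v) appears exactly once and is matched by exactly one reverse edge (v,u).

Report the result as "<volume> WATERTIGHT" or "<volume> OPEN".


118.38 OPEN

Per-triangle v0·(v1×v2)/6:
  t1: +8.8813
  t2: +0.1035
  t3: +0.2666
  t4: +3.8954
  t5: +2.2094
  t6: -0.6777
  t7: +3.6547
  t8: +0.0787
  t9: +1.6295
  t10: -0.2825
  t11: +0.0312
  t12: -0.2922
  t13: +7.8277
  t14: +0.4712
  t15: -0.3939
  t16: -0.2533
  t17: +7.4707
  t18: -0.3108
  t19: +1.3479
  t20: +3.2660
  t21: +5.6802
  t22: +1.1257
  t23: +6.3222
  t24: +1.0851
  t25: +26.5003
  t26: +5.0372
  t27: +1.0453
  t28: +5.2549
  t29: +0.7257
  t30: +1.1417
  t31: +1.5751
  t32: +1.4524
  t33: -0.0815
  t34: +0.2463
  t35: +0.9835
  t36: +3.8327
  t37: +0.6889
  t38: +1.4653
  t39: +2.1008
  t40: +0.2694
  t41: +2.9557
  t42: -2.1621
  t43: +0.2498
  t44: -0.0585
  t45: +3.7936
  t46: +0.8144
  t47: +1.3271
  t48: +6.0902
Σ = +118.3848 → |volume| = 118.38

Directed edges: 144 total; 6 unmatched, e.g. (-3.18,-3.81,-4.6)→(-3.49,-4.19,-1.47) → open.


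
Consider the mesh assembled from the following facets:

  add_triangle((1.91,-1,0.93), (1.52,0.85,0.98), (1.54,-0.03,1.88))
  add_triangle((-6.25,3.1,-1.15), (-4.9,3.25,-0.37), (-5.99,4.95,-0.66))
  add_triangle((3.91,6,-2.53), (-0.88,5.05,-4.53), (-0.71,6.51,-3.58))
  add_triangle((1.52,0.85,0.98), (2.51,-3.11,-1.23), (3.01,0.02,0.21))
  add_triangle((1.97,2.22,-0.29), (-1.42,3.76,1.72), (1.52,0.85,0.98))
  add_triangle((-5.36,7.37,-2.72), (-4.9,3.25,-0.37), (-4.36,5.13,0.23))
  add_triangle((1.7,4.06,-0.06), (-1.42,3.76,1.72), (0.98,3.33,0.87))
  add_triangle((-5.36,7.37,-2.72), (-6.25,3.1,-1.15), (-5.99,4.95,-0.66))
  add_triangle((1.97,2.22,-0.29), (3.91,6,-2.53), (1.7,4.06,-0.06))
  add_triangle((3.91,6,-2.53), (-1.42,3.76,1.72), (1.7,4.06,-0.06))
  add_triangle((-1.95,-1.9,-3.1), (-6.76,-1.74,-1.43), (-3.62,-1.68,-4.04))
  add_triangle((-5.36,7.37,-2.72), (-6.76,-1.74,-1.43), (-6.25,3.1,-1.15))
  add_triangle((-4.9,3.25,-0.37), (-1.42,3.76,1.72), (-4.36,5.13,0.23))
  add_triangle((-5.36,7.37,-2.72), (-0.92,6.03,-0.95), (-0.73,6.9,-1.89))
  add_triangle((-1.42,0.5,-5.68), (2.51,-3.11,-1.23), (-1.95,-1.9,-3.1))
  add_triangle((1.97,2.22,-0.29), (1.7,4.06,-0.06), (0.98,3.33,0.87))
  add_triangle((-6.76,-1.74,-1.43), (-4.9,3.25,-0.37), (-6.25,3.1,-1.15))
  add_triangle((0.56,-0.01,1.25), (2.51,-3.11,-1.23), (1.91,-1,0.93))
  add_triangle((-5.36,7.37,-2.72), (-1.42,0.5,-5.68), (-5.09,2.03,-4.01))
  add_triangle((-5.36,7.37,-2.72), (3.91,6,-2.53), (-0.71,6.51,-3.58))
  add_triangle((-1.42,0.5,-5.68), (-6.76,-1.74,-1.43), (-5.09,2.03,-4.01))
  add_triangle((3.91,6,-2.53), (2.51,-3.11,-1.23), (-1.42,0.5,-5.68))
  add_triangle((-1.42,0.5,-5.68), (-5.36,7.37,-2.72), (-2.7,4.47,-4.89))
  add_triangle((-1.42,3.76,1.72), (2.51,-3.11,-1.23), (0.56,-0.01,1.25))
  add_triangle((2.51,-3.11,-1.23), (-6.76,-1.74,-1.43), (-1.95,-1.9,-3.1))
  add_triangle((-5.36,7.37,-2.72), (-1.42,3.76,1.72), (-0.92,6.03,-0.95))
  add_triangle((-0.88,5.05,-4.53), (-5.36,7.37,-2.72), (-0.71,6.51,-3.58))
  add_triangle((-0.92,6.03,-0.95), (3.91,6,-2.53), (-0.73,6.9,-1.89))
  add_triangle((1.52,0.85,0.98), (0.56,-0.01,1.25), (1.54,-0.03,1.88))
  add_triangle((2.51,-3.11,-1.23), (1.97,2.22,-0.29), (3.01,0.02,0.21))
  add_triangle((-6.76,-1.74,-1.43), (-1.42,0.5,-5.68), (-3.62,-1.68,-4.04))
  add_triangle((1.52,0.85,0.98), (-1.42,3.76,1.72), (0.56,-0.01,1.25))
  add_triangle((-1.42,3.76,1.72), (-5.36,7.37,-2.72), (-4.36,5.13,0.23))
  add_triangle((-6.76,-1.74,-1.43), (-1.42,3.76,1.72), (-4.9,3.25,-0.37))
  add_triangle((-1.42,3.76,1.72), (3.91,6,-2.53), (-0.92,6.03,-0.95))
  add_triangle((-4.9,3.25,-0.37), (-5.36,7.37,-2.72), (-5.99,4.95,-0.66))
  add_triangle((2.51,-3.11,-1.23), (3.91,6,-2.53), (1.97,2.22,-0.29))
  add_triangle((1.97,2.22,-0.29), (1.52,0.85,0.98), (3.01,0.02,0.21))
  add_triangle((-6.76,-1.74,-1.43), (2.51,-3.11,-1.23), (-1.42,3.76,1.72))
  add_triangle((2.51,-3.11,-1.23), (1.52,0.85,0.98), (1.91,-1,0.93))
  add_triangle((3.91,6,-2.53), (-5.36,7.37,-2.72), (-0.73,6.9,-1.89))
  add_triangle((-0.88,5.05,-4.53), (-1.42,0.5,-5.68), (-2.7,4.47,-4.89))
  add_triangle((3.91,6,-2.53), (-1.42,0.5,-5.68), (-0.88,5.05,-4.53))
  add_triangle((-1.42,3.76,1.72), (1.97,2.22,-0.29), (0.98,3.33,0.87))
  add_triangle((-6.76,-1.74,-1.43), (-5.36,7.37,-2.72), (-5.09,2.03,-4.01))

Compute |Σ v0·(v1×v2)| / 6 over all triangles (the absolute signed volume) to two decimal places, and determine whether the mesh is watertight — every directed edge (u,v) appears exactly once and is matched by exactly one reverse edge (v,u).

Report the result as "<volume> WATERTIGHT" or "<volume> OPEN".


Per-triangle v0·(v1×v2)/6:
  t1: +0.5328
  t2: +0.7184
  t3: +8.4060
  t4: +0.7788
  t5: +2.5466
  t6: +5.9742
  t7: +1.3647
  t8: +5.7440
  t9: +1.4755
  t10: +3.2674
  t11: +2.8919
  t12: +10.1115
  t13: +2.0528
  t14: +3.9235
  t15: +9.3754
  t16: +0.5750
  t17: +2.6613
  t18: +0.3377
  t19: +20.1619
  t20: +10.4054
  t21: +17.3844
  t22: +29.2487
  t23: +7.9233
  t24: -0.9828
  t25: +8.5992
  t26: +11.1691
  t27: +9.1415
  t28: +3.3799
  t29: +0.1281
  t30: +2.2261
  t31: +7.7278
  t32: +1.2413
  t33: +5.8299
  t34: +7.1708
  t35: +9.8660
  t36: -1.2003
  t37: +4.2611
  t38: +1.1477
  t39: +0.3649
  t40: +1.1476
  t41: +8.3347
  t42: +7.4713
  t43: +18.6204
  t44: -0.6809
  t45: +22.9469
Σ = +275.7715 → |volume| = 275.77

Directed edges: 135 total; 9 unmatched, e.g. (1.54,-0.03,1.88)→(1.91,-1,0.93) → open.

275.77 OPEN


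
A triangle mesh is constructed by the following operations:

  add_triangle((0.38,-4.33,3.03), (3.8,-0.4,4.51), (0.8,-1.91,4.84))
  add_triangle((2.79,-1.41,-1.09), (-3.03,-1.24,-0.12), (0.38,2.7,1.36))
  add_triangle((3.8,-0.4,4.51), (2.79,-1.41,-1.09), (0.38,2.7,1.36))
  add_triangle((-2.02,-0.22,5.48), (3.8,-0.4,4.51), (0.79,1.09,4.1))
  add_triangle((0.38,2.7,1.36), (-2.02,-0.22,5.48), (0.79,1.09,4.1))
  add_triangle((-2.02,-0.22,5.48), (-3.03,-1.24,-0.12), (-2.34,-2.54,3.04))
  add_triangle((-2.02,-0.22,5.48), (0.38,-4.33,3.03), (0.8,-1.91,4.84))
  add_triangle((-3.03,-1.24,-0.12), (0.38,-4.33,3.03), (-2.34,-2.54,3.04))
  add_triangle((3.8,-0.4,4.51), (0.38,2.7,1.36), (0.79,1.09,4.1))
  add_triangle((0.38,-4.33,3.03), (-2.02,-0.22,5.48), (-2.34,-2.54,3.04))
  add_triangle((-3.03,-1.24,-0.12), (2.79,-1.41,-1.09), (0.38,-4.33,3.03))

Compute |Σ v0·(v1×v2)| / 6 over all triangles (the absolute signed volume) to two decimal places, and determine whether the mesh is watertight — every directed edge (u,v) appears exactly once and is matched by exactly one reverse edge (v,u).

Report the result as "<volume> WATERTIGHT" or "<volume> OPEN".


62.98 OPEN

Per-triangle v0·(v1×v2)/6:
  t1: +7.5884
  t2: -0.1906
  t3: +6.9950
  t4: +6.7194
  t5: +4.7799
  t6: +5.4027
  t7: +7.5866
  t8: +4.6868
  t9: +4.8124
  t10: +7.9927
  t11: +6.6046
Σ = +62.9781 → |volume| = 62.98

Directed edges: 33 total; 9 unmatched, e.g. (0.38,-4.33,3.03)→(3.8,-0.4,4.51) → open.


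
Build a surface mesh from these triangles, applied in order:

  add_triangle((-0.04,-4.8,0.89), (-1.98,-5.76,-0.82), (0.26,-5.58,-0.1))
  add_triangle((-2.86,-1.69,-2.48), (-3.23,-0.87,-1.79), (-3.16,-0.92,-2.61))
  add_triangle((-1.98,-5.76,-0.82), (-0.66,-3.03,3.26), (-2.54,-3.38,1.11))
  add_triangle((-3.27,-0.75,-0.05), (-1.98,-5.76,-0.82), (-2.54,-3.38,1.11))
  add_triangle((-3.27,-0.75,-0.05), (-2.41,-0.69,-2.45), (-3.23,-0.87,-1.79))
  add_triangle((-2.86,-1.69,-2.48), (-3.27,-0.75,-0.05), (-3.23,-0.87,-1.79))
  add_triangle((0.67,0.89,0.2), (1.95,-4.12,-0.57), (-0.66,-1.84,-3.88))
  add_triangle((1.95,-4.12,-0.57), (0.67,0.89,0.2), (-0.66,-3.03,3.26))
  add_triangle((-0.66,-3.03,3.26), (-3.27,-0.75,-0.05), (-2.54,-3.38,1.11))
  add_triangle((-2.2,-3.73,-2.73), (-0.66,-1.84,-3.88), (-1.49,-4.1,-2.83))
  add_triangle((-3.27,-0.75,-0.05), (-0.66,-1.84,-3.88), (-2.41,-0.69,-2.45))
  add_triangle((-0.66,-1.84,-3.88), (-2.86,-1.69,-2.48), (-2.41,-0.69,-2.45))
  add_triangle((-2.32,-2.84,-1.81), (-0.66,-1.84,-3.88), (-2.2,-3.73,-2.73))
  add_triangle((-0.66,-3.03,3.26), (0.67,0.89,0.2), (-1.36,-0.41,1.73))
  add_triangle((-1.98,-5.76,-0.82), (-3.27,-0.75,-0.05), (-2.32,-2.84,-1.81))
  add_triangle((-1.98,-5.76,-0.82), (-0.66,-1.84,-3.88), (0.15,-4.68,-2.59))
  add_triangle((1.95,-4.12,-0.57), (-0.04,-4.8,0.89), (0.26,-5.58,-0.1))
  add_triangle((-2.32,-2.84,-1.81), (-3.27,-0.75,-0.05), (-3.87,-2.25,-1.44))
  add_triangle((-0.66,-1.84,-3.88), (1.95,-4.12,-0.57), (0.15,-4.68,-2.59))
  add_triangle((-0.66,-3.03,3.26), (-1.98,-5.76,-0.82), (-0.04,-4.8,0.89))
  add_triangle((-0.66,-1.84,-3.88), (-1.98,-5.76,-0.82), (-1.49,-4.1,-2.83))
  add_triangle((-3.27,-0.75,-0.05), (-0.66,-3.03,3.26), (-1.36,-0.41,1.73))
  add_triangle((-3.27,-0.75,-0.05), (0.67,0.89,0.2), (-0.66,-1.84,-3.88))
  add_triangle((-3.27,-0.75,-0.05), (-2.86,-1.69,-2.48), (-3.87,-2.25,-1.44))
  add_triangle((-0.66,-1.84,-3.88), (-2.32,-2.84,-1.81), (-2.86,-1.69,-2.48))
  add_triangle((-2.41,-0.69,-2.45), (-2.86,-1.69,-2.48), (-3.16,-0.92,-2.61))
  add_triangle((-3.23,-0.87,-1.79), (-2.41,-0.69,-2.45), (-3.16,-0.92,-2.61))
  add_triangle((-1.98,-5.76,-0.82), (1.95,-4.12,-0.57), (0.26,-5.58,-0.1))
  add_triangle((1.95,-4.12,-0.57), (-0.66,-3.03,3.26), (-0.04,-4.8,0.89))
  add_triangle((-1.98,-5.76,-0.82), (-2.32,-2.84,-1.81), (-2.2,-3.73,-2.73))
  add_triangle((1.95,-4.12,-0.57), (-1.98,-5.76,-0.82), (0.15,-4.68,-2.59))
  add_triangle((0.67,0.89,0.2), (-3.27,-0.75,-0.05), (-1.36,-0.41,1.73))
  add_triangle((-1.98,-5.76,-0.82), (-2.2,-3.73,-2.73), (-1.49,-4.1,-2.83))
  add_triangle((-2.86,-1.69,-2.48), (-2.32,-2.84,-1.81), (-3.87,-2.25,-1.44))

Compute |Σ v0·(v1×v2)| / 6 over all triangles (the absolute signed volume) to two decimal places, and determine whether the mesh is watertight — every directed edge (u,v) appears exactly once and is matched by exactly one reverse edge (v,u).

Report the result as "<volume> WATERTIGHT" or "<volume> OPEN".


70.95 WATERTIGHT

Per-triangle v0·(v1×v2)/6:
  t1: +2.2166
  t2: +0.3920
  t3: +5.4665
  t4: +4.5261
  t5: +0.0397
  t6: +0.8094
  t7: +2.6358
  t8: +2.8674
  t9: +3.1832
  t10: +1.5070
  t11: -1.9314
  t12: +1.4064
  t13: +0.9447
  t14: +1.0527
  t15: +4.1381
  t16: +6.1595
  t17: +1.4741
  t18: +0.4192
  t19: +3.0989
  t20: +5.1290
  t21: +0.2207
  t22: +2.5719
  t23: +1.3784
  t24: +1.0308
  t25: +2.4557
  t26: +0.2082
  t27: +0.0224
  t28: +2.2094
  t29: +3.6059
  t30: +1.5981
  t31: +6.2447
  t32: +0.7127
  t33: +1.8090
  t34: +1.3451
Σ = +70.9482 → |volume| = 70.95

Directed edges: 102 total, each appears once with its reverse present → watertight.
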